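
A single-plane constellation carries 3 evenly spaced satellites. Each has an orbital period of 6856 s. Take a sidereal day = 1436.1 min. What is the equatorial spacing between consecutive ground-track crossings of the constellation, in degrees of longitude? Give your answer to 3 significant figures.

9.55°

Single-satellite node shift = (6856.0/86166) × 360° = 28.64°.
With 3 satellites evenly phased, successive equator crossings are 28.64/3 = 9.548° apart.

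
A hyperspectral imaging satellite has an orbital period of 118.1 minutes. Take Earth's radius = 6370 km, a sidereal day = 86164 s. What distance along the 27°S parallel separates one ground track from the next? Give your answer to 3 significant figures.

T = 118.1 min = 7086.0 s.
Node shift per orbit = (7086.0/86164) × 360° = 29.61°.
Equatorial spacing = 29.61 × 111.2 km/° = 3292 km.
At 27° latitude, spacing = 3292 × cos(27°) = 2933 km.

2930 km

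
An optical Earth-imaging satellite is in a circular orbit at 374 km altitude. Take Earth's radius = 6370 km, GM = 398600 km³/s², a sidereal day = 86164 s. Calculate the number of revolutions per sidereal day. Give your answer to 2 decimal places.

Semi-major axis a = 6370 + 374 = 6744 km. Period T = 2π√(a³/μ) = 2π√(6744³/398600) = 5511.7 s = 91.86 min.
Orbits per sidereal day = 86164 / 5511.7 = 15.633.

15.63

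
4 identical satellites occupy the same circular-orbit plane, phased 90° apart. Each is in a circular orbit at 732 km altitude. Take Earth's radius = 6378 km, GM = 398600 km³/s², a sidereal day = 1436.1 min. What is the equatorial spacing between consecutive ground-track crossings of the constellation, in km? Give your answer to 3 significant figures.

Semi-major axis a = 6378 + 732 = 7110 km. Period T = 2π√(a³/μ) = 2π√(7110³/398600) = 5966.4 s = 99.44 min.
Single-satellite node shift = (5966.4/86166) × 360° = 24.93°.
With 4 satellites evenly phased, successive equator crossings are 24.93/4 = 6.232° apart.
That is 6.232 × 111.3 = 694 km at the equator.

694 km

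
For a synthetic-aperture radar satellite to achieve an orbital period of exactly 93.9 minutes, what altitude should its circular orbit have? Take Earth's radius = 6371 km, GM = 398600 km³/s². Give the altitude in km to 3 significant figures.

472 km

T = 93.9 min = 5634.0 s.
From T = 2π√(a³/μ): a = (μ T²/4π²)^(1/3) = (398600 × 5634.0² / 4π²)^(1/3) = 6843 km.
Altitude h = a − R = 6843 − 6371 = 472 km.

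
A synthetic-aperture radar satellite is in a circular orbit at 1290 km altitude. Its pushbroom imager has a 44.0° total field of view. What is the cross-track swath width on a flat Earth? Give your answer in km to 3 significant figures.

Half-angle = 44.0°/2 = 22°.
Swath width ≈ 2h·tan(θ/2) = 2 × 1290 × tan(22°) = 1042.4 km.

1040 km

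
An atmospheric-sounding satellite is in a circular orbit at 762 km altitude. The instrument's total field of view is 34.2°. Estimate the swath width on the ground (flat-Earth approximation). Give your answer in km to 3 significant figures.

469 km

Half-angle = 34.2°/2 = 17.1°.
Swath width ≈ 2h·tan(θ/2) = 2 × 762 × tan(17.1°) = 468.8 km.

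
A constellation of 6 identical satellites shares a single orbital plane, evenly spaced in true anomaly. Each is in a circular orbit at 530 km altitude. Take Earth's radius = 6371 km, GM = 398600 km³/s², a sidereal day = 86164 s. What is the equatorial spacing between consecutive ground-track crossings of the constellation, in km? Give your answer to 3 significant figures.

Semi-major axis a = 6371 + 530 = 6901 km. Period T = 2π√(a³/μ) = 2π√(6901³/398600) = 5705.3 s = 95.09 min.
Single-satellite node shift = (5705.3/86164) × 360° = 23.84°.
With 6 satellites evenly phased, successive equator crossings are 23.84/6 = 3.973° apart.
That is 3.973 × 111.2 = 442 km at the equator.

442 km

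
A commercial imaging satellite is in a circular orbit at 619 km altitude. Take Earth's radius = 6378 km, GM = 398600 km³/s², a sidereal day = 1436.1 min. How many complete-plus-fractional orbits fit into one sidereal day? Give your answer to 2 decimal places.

Semi-major axis a = 6378 + 619 = 6997 km. Period T = 2π√(a³/μ) = 2π√(6997³/398600) = 5824.8 s = 97.08 min.
Orbits per sidereal day = 86166 / 5824.8 = 14.793.

14.79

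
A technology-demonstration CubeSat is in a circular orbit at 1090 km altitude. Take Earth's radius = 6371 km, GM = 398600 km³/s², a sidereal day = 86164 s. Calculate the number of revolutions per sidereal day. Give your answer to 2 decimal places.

13.43

Semi-major axis a = 6371 + 1090 = 7461 km. Period T = 2π√(a³/μ) = 2π√(7461³/398600) = 6413.7 s = 106.89 min.
Orbits per sidereal day = 86164 / 6413.7 = 13.434.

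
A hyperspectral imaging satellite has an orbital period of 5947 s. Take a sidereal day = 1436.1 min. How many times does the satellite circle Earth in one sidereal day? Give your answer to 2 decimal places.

Orbits per sidereal day = 86166 / 5947.0 = 14.489.

14.49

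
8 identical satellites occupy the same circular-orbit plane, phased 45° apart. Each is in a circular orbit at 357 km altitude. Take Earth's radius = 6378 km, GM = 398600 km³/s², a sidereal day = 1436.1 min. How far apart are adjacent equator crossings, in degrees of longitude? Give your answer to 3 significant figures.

2.87°

Semi-major axis a = 6378 + 357 = 6735 km. Period T = 2π√(a³/μ) = 2π√(6735³/398600) = 5500.7 s = 91.68 min.
Single-satellite node shift = (5500.7/86166) × 360° = 22.98°.
With 8 satellites evenly phased, successive equator crossings are 22.98/8 = 2.873° apart.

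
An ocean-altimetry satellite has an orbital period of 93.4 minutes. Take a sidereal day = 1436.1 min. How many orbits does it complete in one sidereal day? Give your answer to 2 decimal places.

15.38

T = 93.4 min = 5604.0 s.
Orbits per sidereal day = 86166 / 5604.0 = 15.376.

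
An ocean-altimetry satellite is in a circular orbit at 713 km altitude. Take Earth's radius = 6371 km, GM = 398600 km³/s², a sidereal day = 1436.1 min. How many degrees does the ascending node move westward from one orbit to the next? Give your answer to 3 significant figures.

Semi-major axis a = 6371 + 713 = 7084 km. Period T = 2π√(a³/μ) = 2π√(7084³/398600) = 5933.7 s = 98.90 min.
During one orbit Earth rotates (5933.7 / 86166) × 360° = 24.79°.

24.8°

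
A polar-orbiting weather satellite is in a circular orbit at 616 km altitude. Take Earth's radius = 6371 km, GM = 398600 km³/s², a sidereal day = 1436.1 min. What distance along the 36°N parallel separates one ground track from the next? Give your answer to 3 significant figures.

2180 km

Semi-major axis a = 6371 + 616 = 6987 km. Period T = 2π√(a³/μ) = 2π√(6987³/398600) = 5812.3 s = 96.87 min.
Node shift per orbit = (5812.3/86166) × 360° = 24.28°.
Equatorial spacing = 24.28 × 111.2 km/° = 2700 km.
At 36° latitude, spacing = 2700 × cos(36°) = 2185 km.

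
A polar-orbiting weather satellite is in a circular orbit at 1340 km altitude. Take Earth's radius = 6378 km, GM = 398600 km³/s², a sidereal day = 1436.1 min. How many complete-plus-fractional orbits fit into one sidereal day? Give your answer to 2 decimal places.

Semi-major axis a = 6378 + 1340 = 7718 km. Period T = 2π√(a³/μ) = 2π√(7718³/398600) = 6747.9 s = 112.46 min.
Orbits per sidereal day = 86166 / 6747.9 = 12.769.

12.77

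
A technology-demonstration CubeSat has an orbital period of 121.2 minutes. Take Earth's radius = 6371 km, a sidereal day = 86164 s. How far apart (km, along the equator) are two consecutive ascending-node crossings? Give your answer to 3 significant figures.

3380 km

T = 121.2 min = 7272.0 s.
During one orbit Earth rotates (7272.0 / 86164) × 360° = 30.38°.
At the equator that is 30.38° × (2π·6371/360) km/° = 30.38 × 111.2 = 3378 km.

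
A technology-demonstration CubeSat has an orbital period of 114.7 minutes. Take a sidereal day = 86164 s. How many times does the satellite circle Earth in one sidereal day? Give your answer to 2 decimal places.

12.52

T = 114.7 min = 6882.0 s.
Orbits per sidereal day = 86164 / 6882.0 = 12.520.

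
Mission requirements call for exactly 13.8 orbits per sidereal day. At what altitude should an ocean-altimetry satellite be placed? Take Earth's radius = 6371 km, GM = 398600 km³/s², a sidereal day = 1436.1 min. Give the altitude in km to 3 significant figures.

Required period T = 86166 / 13.8 = 6243.9 s.
From T = 2π√(a³/μ): a = (μ T²/4π²)^(1/3) = (398600 × 6243.9² / 4π²)^(1/3) = 7329 km.
Altitude h = a − R = 7329 − 6371 = 958 km.

958 km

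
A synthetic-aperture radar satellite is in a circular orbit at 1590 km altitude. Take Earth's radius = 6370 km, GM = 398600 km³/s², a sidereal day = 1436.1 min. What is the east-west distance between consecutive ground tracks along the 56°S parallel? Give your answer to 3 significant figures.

1840 km

Semi-major axis a = 6370 + 1590 = 7960 km. Period T = 2π√(a³/μ) = 2π√(7960³/398600) = 7067.7 s = 117.80 min.
Node shift per orbit = (7067.7/86166) × 360° = 29.53°.
Equatorial spacing = 29.53 × 111.2 km/° = 3283 km.
At 56° latitude, spacing = 3283 × cos(56°) = 1836 km.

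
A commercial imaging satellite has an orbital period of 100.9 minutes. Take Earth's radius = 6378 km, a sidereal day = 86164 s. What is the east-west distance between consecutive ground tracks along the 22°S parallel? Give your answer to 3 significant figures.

2610 km

T = 100.9 min = 6054.0 s.
Node shift per orbit = (6054.0/86164) × 360° = 25.29°.
Equatorial spacing = 25.29 × 111.3 km/° = 2816 km.
At 22° latitude, spacing = 2816 × cos(22°) = 2611 km.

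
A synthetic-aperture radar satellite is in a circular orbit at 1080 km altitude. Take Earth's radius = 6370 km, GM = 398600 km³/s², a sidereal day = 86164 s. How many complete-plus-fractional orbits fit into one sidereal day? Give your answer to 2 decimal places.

13.46

Semi-major axis a = 6370 + 1080 = 7450 km. Period T = 2π√(a³/μ) = 2π√(7450³/398600) = 6399.5 s = 106.66 min.
Orbits per sidereal day = 86164 / 6399.5 = 13.464.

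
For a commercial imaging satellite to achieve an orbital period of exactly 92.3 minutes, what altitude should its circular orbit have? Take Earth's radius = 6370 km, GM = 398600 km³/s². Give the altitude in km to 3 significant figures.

395 km

T = 92.3 min = 5538.0 s.
From T = 2π√(a³/μ): a = (μ T²/4π²)^(1/3) = (398600 × 5538.0² / 4π²)^(1/3) = 6765 km.
Altitude h = a − R = 6765 − 6370 = 395 km.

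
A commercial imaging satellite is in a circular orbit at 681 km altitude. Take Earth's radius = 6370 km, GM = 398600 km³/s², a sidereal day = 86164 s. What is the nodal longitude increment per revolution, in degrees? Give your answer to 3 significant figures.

24.6°

Semi-major axis a = 6370 + 681 = 7051 km. Period T = 2π√(a³/μ) = 2π√(7051³/398600) = 5892.3 s = 98.21 min.
During one orbit Earth rotates (5892.3 / 86164) × 360° = 24.62°.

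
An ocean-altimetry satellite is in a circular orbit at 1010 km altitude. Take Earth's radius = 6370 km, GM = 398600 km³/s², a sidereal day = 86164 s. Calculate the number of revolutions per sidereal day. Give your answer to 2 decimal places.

13.66

Semi-major axis a = 6370 + 1010 = 7380 km. Period T = 2π√(a³/μ) = 2π√(7380³/398600) = 6309.5 s = 105.16 min.
Orbits per sidereal day = 86164 / 6309.5 = 13.656.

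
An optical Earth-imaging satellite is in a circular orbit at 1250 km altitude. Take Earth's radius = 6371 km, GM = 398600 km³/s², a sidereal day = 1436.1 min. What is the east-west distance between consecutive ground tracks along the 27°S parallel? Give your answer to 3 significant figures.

2740 km

Semi-major axis a = 6371 + 1250 = 7621 km. Period T = 2π√(a³/μ) = 2π√(7621³/398600) = 6621.1 s = 110.35 min.
Node shift per orbit = (6621.1/86166) × 360° = 27.66°.
Equatorial spacing = 27.66 × 111.2 km/° = 3076 km.
At 27° latitude, spacing = 3076 × cos(27°) = 2741 km.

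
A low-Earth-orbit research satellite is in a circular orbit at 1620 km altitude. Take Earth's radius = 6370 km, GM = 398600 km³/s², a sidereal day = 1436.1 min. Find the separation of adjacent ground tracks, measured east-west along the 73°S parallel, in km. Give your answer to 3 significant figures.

Semi-major axis a = 6370 + 1620 = 7990 km. Period T = 2π√(a³/μ) = 2π√(7990³/398600) = 7107.7 s = 118.46 min.
Node shift per orbit = (7107.7/86166) × 360° = 29.70°.
Equatorial spacing = 29.70 × 111.2 km/° = 3302 km.
At 73° latitude, spacing = 3302 × cos(73°) = 965 km.

965 km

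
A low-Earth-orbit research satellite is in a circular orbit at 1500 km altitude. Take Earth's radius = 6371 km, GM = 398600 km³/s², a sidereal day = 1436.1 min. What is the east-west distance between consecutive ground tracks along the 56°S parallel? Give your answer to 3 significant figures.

Semi-major axis a = 6371 + 1500 = 7871 km. Period T = 2π√(a³/μ) = 2π√(7871³/398600) = 6949.5 s = 115.83 min.
Node shift per orbit = (6949.5/86166) × 360° = 29.04°.
Equatorial spacing = 29.04 × 111.2 km/° = 3229 km.
At 56° latitude, spacing = 3229 × cos(56°) = 1805 km.

1810 km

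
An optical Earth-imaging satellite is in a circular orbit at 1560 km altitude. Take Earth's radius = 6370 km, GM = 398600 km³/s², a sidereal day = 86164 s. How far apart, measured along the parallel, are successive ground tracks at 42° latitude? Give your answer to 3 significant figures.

2430 km

Semi-major axis a = 6370 + 1560 = 7930 km. Period T = 2π√(a³/μ) = 2π√(7930³/398600) = 7027.8 s = 117.13 min.
Node shift per orbit = (7027.8/86164) × 360° = 29.36°.
Equatorial spacing = 29.36 × 111.2 km/° = 3264 km.
At 42° latitude, spacing = 3264 × cos(42°) = 2426 km.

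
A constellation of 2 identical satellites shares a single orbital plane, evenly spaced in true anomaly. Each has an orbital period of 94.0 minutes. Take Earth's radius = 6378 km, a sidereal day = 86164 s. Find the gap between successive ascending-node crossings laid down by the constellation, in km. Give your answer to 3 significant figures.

T = 94.0 min = 5640.0 s.
Single-satellite node shift = (5640.0/86164) × 360° = 23.56°.
With 2 satellites evenly phased, successive equator crossings are 23.56/2 = 11.782° apart.
That is 11.782 × 111.3 = 1312 km at the equator.

1310 km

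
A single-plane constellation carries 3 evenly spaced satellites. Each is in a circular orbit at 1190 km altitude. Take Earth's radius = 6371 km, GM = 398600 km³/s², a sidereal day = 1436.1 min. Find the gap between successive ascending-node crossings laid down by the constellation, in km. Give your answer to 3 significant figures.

Semi-major axis a = 6371 + 1190 = 7561 km. Period T = 2π√(a³/μ) = 2π√(7561³/398600) = 6543.0 s = 109.05 min.
Single-satellite node shift = (6543.0/86166) × 360° = 27.34°.
With 3 satellites evenly phased, successive equator crossings are 27.34/3 = 9.112° apart.
That is 9.112 × 111.2 = 1013 km at the equator.

1010 km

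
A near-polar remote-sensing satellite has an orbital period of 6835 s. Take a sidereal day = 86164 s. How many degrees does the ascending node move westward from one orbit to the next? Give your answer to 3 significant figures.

28.6°

During one orbit Earth rotates (6835.0 / 86164) × 360° = 28.56°.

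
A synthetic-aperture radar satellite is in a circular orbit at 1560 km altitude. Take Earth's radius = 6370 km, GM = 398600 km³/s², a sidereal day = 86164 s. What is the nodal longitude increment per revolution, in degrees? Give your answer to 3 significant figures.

Semi-major axis a = 6370 + 1560 = 7930 km. Period T = 2π√(a³/μ) = 2π√(7930³/398600) = 7027.8 s = 117.13 min.
During one orbit Earth rotates (7027.8 / 86164) × 360° = 29.36°.

29.4°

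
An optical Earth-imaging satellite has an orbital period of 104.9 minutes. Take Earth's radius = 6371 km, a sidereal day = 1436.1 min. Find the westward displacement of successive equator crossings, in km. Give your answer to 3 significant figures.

T = 104.9 min = 6294.0 s.
During one orbit Earth rotates (6294.0 / 86166) × 360° = 26.30°.
At the equator that is 26.30° × (2π·6371/360) km/° = 26.30 × 111.2 = 2924 km.

2920 km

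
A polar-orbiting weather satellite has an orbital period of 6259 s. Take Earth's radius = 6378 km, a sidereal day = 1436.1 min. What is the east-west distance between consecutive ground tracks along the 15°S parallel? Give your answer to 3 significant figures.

Node shift per orbit = (6259.0/86166) × 360° = 26.15°.
Equatorial spacing = 26.15 × 111.3 km/° = 2911 km.
At 15° latitude, spacing = 2911 × cos(15°) = 2812 km.

2810 km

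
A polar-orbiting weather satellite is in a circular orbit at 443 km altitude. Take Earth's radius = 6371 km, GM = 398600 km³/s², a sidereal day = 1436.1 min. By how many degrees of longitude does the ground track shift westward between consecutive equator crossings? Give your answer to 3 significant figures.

Semi-major axis a = 6371 + 443 = 6814 km. Period T = 2π√(a³/μ) = 2π√(6814³/398600) = 5597.8 s = 93.30 min.
During one orbit Earth rotates (5597.8 / 86166) × 360° = 23.39°.

23.4°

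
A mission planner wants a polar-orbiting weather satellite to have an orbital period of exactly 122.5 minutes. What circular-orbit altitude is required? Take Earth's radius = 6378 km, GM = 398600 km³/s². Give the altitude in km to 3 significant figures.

1790 km

T = 122.5 min = 7350.0 s.
From T = 2π√(a³/μ): a = (μ T²/4π²)^(1/3) = (398600 × 7350.0² / 4π²)^(1/3) = 8171 km.
Altitude h = a − R = 8171 − 6378 = 1793 km.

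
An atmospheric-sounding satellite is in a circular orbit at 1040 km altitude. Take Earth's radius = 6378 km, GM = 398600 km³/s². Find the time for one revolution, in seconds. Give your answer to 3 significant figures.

Semi-major axis a = 6378 + 1040 = 7418 km. Period T = 2π√(a³/μ) = 2π√(7418³/398600) = 6358.3 s = 105.97 min.

6360 seconds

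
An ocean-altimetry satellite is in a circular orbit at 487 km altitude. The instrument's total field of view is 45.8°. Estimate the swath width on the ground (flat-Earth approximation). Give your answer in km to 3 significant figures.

411 km

Half-angle = 45.8°/2 = 22.9°.
Swath width ≈ 2h·tan(θ/2) = 2 × 487 × tan(22.9°) = 411.4 km.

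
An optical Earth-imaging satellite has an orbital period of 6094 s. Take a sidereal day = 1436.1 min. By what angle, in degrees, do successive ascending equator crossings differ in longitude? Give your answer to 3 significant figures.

25.5°

During one orbit Earth rotates (6094.0 / 86166) × 360° = 25.46°.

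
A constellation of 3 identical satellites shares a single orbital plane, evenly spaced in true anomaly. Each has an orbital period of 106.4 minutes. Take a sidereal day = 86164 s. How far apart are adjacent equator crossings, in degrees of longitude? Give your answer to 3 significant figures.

8.89°

T = 106.4 min = 6384.0 s.
Single-satellite node shift = (6384.0/86164) × 360° = 26.67°.
With 3 satellites evenly phased, successive equator crossings are 26.67/3 = 8.891° apart.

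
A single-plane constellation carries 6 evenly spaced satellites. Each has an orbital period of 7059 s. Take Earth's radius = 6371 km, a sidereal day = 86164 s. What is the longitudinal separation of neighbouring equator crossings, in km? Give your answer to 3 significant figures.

Single-satellite node shift = (7059.0/86164) × 360° = 29.49°.
With 6 satellites evenly phased, successive equator crossings are 29.49/6 = 4.916° apart.
That is 4.916 × 111.2 = 547 km at the equator.

547 km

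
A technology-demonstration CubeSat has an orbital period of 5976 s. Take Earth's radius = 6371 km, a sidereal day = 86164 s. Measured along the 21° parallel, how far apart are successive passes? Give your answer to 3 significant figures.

Node shift per orbit = (5976.0/86164) × 360° = 24.97°.
Equatorial spacing = 24.97 × 111.2 km/° = 2776 km.
At 21° latitude, spacing = 2776 × cos(21°) = 2592 km.

2590 km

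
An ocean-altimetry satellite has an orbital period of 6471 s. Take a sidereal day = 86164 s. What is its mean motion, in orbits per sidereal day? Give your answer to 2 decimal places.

13.32

Orbits per sidereal day = 86164 / 6471.0 = 13.315.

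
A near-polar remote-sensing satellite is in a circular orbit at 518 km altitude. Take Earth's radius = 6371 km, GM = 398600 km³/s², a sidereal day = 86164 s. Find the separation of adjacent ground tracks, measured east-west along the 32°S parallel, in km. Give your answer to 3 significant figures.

2240 km

Semi-major axis a = 6371 + 518 = 6889 km. Period T = 2π√(a³/μ) = 2π√(6889³/398600) = 5690.4 s = 94.84 min.
Node shift per orbit = (5690.4/86164) × 360° = 23.78°.
Equatorial spacing = 23.78 × 111.2 km/° = 2644 km.
At 32° latitude, spacing = 2644 × cos(32°) = 2242 km.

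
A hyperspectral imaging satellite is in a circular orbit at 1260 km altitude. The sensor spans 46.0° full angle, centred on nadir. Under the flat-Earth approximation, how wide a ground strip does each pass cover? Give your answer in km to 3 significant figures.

Half-angle = 46.0°/2 = 23°.
Swath width ≈ 2h·tan(θ/2) = 2 × 1260 × tan(23°) = 1069.7 km.

1070 km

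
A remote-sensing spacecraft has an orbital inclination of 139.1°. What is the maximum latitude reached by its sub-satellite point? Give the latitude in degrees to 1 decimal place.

Retrograde orbit: the ground track reaches ±(180° − i) = ±(180 − 139.1) = ±40.9°.

40.9°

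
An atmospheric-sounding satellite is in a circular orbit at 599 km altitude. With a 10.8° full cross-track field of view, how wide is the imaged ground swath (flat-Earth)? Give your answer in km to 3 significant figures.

113 km

Half-angle = 10.8°/2 = 5.4°.
Swath width ≈ 2h·tan(θ/2) = 2 × 599 × tan(5.4°) = 113.2 km.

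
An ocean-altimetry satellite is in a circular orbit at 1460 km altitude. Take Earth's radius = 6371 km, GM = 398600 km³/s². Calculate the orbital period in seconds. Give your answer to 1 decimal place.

Semi-major axis a = 6371 + 1460 = 7831 km. Period T = 2π√(a³/μ) = 2π√(7831³/398600) = 6896.6 s = 114.94 min.

6896.6 seconds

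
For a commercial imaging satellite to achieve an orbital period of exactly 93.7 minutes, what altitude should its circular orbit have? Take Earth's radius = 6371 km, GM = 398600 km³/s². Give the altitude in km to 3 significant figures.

T = 93.7 min = 5622.0 s.
From T = 2π√(a³/μ): a = (μ T²/4π²)^(1/3) = (398600 × 5622.0² / 4π²)^(1/3) = 6834 km.
Altitude h = a − R = 6834 − 6371 = 463 km.

463 km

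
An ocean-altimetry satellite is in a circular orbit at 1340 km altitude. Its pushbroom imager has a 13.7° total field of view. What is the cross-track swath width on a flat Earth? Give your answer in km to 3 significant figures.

Half-angle = 13.7°/2 = 6.85°.
Swath width ≈ 2h·tan(θ/2) = 2 × 1340 × tan(6.85°) = 321.9 km.

322 km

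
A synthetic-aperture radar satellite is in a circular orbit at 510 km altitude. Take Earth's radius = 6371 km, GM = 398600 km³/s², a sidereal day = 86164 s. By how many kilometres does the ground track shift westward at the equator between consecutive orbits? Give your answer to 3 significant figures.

Semi-major axis a = 6371 + 510 = 6881 km. Period T = 2π√(a³/μ) = 2π√(6881³/398600) = 5680.5 s = 94.68 min.
During one orbit Earth rotates (5680.5 / 86164) × 360° = 23.73°.
At the equator that is 23.73° × (2π·6371/360) km/° = 23.73 × 111.2 = 2639 km.

2640 km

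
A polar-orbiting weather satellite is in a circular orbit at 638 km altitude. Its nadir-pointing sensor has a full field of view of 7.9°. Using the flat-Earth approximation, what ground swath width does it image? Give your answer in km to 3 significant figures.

Half-angle = 7.9°/2 = 3.95°.
Swath width ≈ 2h·tan(θ/2) = 2 × 638 × tan(3.95°) = 88.1 km.

88.1 km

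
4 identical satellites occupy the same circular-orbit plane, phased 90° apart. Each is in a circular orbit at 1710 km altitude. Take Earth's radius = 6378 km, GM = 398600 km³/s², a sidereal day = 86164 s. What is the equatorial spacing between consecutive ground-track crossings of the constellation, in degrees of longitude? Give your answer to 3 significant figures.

Semi-major axis a = 6378 + 1710 = 8088 km. Period T = 2π√(a³/μ) = 2π√(8088³/398600) = 7238.9 s = 120.65 min.
Single-satellite node shift = (7238.9/86164) × 360° = 30.24°.
With 4 satellites evenly phased, successive equator crossings are 30.24/4 = 7.561° apart.

7.56°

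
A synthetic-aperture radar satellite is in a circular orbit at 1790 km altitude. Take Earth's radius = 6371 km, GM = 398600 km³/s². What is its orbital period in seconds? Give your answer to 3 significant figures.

Semi-major axis a = 6371 + 1790 = 8161 km. Period T = 2π√(a³/μ) = 2π√(8161³/398600) = 7337.1 s = 122.29 min.

7340 seconds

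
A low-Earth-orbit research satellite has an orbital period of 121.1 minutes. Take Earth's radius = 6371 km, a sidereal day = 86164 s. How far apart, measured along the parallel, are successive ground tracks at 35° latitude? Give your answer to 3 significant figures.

T = 121.1 min = 7266.0 s.
Node shift per orbit = (7266.0/86164) × 360° = 30.36°.
Equatorial spacing = 30.36 × 111.2 km/° = 3376 km.
At 35° latitude, spacing = 3376 × cos(35°) = 2765 km.

2770 km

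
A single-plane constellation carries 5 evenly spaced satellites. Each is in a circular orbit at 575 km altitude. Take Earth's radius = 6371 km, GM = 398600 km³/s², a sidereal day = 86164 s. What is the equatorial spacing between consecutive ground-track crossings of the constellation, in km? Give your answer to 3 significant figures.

Semi-major axis a = 6371 + 575 = 6946 km. Period T = 2π√(a³/μ) = 2π√(6946³/398600) = 5761.2 s = 96.02 min.
Single-satellite node shift = (5761.2/86164) × 360° = 24.07°.
With 5 satellites evenly phased, successive equator crossings are 24.07/5 = 4.814° apart.
That is 4.814 × 111.2 = 535 km at the equator.

535 km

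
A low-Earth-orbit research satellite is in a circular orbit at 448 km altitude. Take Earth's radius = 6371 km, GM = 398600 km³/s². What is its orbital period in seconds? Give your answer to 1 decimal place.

Semi-major axis a = 6371 + 448 = 6819 km. Period T = 2π√(a³/μ) = 2π√(6819³/398600) = 5603.9 s = 93.40 min.

5603.9 seconds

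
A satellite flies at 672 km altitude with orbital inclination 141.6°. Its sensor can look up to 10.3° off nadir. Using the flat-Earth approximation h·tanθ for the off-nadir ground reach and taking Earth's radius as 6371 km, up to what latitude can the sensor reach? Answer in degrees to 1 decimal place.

Retrograde orbit: the ground track reaches ±(180° − i) = ±(180 − 141.6) = ±38.4°.
Sensor half-swath on the ground ≈ 672·tan(10.3°) = 122 km = 1.10° of latitude.
Maximum observable latitude ≈ 38.4 + 1.10 = 39.5°.

39.5°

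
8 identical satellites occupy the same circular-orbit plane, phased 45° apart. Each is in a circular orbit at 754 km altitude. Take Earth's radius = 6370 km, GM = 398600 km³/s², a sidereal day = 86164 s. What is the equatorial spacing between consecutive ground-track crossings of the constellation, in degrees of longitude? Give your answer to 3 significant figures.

Semi-major axis a = 6370 + 754 = 7124 km. Period T = 2π√(a³/μ) = 2π√(7124³/398600) = 5984.1 s = 99.73 min.
Single-satellite node shift = (5984.1/86164) × 360° = 25.00°.
With 8 satellites evenly phased, successive equator crossings are 25.00/8 = 3.125° apart.

3.13°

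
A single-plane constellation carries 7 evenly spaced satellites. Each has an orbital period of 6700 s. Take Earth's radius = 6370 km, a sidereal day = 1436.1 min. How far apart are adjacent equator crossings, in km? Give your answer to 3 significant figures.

Single-satellite node shift = (6700.0/86166) × 360° = 27.99°.
With 7 satellites evenly phased, successive equator crossings are 27.99/7 = 3.999° apart.
That is 3.999 × 111.2 = 445 km at the equator.

445 km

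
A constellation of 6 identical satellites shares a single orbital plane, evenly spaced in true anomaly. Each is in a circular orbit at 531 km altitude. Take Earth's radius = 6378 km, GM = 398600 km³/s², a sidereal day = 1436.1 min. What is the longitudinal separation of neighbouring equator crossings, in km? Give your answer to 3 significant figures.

443 km

Semi-major axis a = 6378 + 531 = 6909 km. Period T = 2π√(a³/μ) = 2π√(6909³/398600) = 5715.2 s = 95.25 min.
Single-satellite node shift = (5715.2/86166) × 360° = 23.88°.
With 6 satellites evenly phased, successive equator crossings are 23.88/6 = 3.980° apart.
That is 3.980 × 111.3 = 443 km at the equator.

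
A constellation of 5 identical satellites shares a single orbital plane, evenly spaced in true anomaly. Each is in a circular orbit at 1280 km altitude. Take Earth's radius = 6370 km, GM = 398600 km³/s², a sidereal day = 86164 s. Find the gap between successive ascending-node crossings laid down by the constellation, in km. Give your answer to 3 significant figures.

619 km

Semi-major axis a = 6370 + 1280 = 7650 km. Period T = 2π√(a³/μ) = 2π√(7650³/398600) = 6658.9 s = 110.98 min.
Single-satellite node shift = (6658.9/86164) × 360° = 27.82°.
With 5 satellites evenly phased, successive equator crossings are 27.82/5 = 5.564° apart.
That is 5.564 × 111.2 = 619 km at the equator.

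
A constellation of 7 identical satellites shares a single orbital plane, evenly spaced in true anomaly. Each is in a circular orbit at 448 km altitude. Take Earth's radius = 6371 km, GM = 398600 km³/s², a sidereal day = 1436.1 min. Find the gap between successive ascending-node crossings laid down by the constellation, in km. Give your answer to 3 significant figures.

372 km

Semi-major axis a = 6371 + 448 = 6819 km. Period T = 2π√(a³/μ) = 2π√(6819³/398600) = 5603.9 s = 93.40 min.
Single-satellite node shift = (5603.9/86166) × 360° = 23.41°.
With 7 satellites evenly phased, successive equator crossings are 23.41/7 = 3.345° apart.
That is 3.345 × 111.2 = 372 km at the equator.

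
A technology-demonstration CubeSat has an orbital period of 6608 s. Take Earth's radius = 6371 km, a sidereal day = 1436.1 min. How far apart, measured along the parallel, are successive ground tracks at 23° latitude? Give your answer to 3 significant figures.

2830 km

Node shift per orbit = (6608.0/86166) × 360° = 27.61°.
Equatorial spacing = 27.61 × 111.2 km/° = 3070 km.
At 23° latitude, spacing = 3070 × cos(23°) = 2826 km.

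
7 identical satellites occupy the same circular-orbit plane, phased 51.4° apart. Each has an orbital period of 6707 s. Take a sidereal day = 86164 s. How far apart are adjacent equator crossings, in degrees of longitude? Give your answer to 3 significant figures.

4.00°

Single-satellite node shift = (6707.0/86164) × 360° = 28.02°.
With 7 satellites evenly phased, successive equator crossings are 28.02/7 = 4.003° apart.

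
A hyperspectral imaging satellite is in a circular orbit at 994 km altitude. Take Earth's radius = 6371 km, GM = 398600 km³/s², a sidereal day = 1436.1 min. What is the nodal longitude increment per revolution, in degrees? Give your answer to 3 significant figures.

26.3°

Semi-major axis a = 6371 + 994 = 7365 km. Period T = 2π√(a³/μ) = 2π√(7365³/398600) = 6290.3 s = 104.84 min.
During one orbit Earth rotates (6290.3 / 86166) × 360° = 26.28°.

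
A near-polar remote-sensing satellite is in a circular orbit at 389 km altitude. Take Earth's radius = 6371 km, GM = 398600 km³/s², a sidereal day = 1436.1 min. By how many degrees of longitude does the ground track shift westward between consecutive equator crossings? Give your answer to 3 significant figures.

23.1°

Semi-major axis a = 6371 + 389 = 6760 km. Period T = 2π√(a³/μ) = 2π√(6760³/398600) = 5531.4 s = 92.19 min.
During one orbit Earth rotates (5531.4 / 86166) × 360° = 23.11°.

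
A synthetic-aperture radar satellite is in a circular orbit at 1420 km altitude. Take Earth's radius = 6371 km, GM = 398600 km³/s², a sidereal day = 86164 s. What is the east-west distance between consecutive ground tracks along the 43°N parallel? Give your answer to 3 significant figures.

Semi-major axis a = 6371 + 1420 = 7791 km. Period T = 2π√(a³/μ) = 2π√(7791³/398600) = 6843.9 s = 114.06 min.
Node shift per orbit = (6843.9/86164) × 360° = 28.59°.
Equatorial spacing = 28.59 × 111.2 km/° = 3180 km.
At 43° latitude, spacing = 3180 × cos(43°) = 2325 km.

2330 km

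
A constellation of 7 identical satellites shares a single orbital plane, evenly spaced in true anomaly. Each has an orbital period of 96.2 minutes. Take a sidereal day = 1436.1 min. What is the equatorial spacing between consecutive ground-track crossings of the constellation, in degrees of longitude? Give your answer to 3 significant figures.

T = 96.2 min = 5772.0 s.
Single-satellite node shift = (5772.0/86166) × 360° = 24.12°.
With 7 satellites evenly phased, successive equator crossings are 24.12/7 = 3.445° apart.

3.45°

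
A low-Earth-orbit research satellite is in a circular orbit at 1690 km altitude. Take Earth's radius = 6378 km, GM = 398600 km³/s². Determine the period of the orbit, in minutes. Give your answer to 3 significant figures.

120 min

Semi-major axis a = 6378 + 1690 = 8068 km. Period T = 2π√(a³/μ) = 2π√(8068³/398600) = 7212.1 s = 120.20 min.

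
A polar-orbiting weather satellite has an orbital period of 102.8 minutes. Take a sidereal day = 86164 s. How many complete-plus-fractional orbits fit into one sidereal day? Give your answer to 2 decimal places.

T = 102.8 min = 6168.0 s.
Orbits per sidereal day = 86164 / 6168.0 = 13.970.

13.97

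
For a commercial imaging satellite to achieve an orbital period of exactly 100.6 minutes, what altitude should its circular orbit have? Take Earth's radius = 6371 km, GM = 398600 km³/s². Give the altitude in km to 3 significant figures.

794 km

T = 100.6 min = 6036.0 s.
From T = 2π√(a³/μ): a = (μ T²/4π²)^(1/3) = (398600 × 6036.0² / 4π²)^(1/3) = 7165 km.
Altitude h = a − R = 7165 − 6371 = 794 km.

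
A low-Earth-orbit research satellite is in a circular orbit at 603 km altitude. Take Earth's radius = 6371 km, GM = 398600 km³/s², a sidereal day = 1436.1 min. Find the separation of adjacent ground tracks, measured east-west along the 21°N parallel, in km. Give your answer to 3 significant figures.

Semi-major axis a = 6371 + 603 = 6974 km. Period T = 2π√(a³/μ) = 2π√(6974³/398600) = 5796.1 s = 96.60 min.
Node shift per orbit = (5796.1/86166) × 360° = 24.22°.
Equatorial spacing = 24.22 × 111.2 km/° = 2693 km.
At 21° latitude, spacing = 2693 × cos(21°) = 2514 km.

2510 km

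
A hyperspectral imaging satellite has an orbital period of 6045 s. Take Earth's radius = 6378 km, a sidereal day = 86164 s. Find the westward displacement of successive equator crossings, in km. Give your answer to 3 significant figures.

During one orbit Earth rotates (6045.0 / 86164) × 360° = 25.26°.
At the equator that is 25.26° × (2π·6378/360) km/° = 25.26 × 111.3 = 2811 km.

2810 km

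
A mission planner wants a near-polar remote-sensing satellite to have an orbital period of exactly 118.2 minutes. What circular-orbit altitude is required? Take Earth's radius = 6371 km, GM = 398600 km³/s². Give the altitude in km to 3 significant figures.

1610 km

T = 118.2 min = 7092.0 s.
From T = 2π√(a³/μ): a = (μ T²/4π²)^(1/3) = (398600 × 7092.0² / 4π²)^(1/3) = 7978 km.
Altitude h = a − R = 7978 − 6371 = 1607 km.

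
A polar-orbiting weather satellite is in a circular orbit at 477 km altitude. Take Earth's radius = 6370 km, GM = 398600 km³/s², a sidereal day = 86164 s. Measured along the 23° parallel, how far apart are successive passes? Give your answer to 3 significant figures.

2410 km

Semi-major axis a = 6370 + 477 = 6847 km. Period T = 2π√(a³/μ) = 2π√(6847³/398600) = 5638.5 s = 93.97 min.
Node shift per orbit = (5638.5/86164) × 360° = 23.56°.
Equatorial spacing = 23.56 × 111.2 km/° = 2619 km.
At 23° latitude, spacing = 2619 × cos(23°) = 2411 km.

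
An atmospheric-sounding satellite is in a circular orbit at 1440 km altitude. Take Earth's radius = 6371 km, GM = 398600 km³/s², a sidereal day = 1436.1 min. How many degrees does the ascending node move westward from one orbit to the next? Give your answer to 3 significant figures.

28.7°

Semi-major axis a = 6371 + 1440 = 7811 km. Period T = 2π√(a³/μ) = 2π√(7811³/398600) = 6870.2 s = 114.50 min.
During one orbit Earth rotates (6870.2 / 86166) × 360° = 28.70°.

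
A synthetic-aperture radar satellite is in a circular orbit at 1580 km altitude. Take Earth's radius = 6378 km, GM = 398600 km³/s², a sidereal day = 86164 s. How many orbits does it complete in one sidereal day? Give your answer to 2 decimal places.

12.20

Semi-major axis a = 6378 + 1580 = 7958 km. Period T = 2π√(a³/μ) = 2π√(7958³/398600) = 7065.1 s = 117.75 min.
Orbits per sidereal day = 86164 / 7065.1 = 12.196.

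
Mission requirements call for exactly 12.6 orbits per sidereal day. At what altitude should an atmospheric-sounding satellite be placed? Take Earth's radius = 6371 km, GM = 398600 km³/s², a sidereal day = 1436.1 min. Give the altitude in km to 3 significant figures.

Required period T = 86166 / 12.6 = 6838.6 s.
From T = 2π√(a³/μ): a = (μ T²/4π²)^(1/3) = (398600 × 6838.6² / 4π²)^(1/3) = 7787 km.
Altitude h = a − R = 7787 − 6371 = 1416 km.

1420 km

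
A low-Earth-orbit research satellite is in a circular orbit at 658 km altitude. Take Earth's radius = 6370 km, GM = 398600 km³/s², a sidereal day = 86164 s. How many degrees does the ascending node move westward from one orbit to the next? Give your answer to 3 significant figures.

24.5°

Semi-major axis a = 6370 + 658 = 7028 km. Period T = 2π√(a³/μ) = 2π√(7028³/398600) = 5863.5 s = 97.73 min.
During one orbit Earth rotates (5863.5 / 86164) × 360° = 24.50°.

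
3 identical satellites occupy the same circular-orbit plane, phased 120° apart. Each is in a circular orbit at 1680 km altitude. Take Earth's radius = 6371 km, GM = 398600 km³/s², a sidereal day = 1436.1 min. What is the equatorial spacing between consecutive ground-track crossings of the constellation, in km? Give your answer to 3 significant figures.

Semi-major axis a = 6371 + 1680 = 8051 km. Period T = 2π√(a³/μ) = 2π√(8051³/398600) = 7189.3 s = 119.82 min.
Single-satellite node shift = (7189.3/86166) × 360° = 30.04°.
With 3 satellites evenly phased, successive equator crossings are 30.04/3 = 10.012° apart.
That is 10.012 × 111.2 = 1113 km at the equator.

1110 km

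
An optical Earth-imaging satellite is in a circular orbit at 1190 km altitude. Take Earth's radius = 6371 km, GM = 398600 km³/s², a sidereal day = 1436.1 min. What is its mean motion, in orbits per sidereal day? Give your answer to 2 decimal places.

13.17

Semi-major axis a = 6371 + 1190 = 7561 km. Period T = 2π√(a³/μ) = 2π√(7561³/398600) = 6543.0 s = 109.05 min.
Orbits per sidereal day = 86166 / 6543.0 = 13.169.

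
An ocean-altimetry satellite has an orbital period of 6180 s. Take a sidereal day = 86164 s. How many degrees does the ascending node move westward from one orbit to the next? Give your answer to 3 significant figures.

25.8°

During one orbit Earth rotates (6180.0 / 86164) × 360° = 25.82°.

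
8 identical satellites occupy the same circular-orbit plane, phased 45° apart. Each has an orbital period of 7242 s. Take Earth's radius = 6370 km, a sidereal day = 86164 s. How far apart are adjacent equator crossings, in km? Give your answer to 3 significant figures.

Single-satellite node shift = (7242.0/86164) × 360° = 30.26°.
With 8 satellites evenly phased, successive equator crossings are 30.26/8 = 3.782° apart.
That is 3.782 × 111.2 = 420 km at the equator.

420 km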